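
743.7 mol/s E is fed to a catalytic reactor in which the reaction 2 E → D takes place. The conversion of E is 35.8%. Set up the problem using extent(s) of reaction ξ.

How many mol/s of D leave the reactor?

133 mol/s

E reacted = 0.358 × 743.7 = 266.2 mol/s; ν_E = −2, so ξ = 266.2/2 = 133.1 mol/s.
Outlet amounts (n = n₀ + ν ξ):
  E: 743.7 − 2(133.1) = 477.5
  D: 0 + 1(133.1) = 133.1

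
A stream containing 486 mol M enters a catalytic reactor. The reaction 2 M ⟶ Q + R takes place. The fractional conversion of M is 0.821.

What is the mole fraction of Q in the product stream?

M reacted = 0.821 × 486 = 399 mol; ν_M = −2, so ξ = 399/2 = 199.5 mol.
Outlet amounts (n = n₀ + ν ξ):
  M: 486 − 2(199.5) = 86.99
  Q: 0 + 1(199.5) = 199.5
  R: 0 + 1(199.5) = 199.5
Total out = 486 mol; y_Q = 199.5 / 486 = 0.4105.

0.41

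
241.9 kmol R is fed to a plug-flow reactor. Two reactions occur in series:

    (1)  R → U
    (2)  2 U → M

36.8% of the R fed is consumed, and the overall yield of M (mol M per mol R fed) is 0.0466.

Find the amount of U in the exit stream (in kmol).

66.5 kmol

Conversion of R: R consumed = 1ξ₁ = 0.368 × 241.9 → ξ₁ = 89.02 kmol.
Yield of M: 1ξ₂ / 241.9 = 0.0466 → ξ₂ = 11.27 kmol.
Outlet amounts (n = n₀ + Σ ν·ξ):
  R: 241.9 − 1(89.02) = 152.9
  U: 0 + 1(89.02) − 2(11.27) = 66.47
  M: 0 + 1(11.27) = 11.27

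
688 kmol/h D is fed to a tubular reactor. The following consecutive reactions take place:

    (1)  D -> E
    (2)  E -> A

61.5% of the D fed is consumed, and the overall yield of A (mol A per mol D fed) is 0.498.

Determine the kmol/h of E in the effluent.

Conversion of D: D consumed = 1ξ₁ = 0.615 × 688 → ξ₁ = 423.1 kmol/h.
Yield of A: 1ξ₂ / 688 = 0.498 → ξ₂ = 342.6 kmol/h.
Outlet amounts (n = n₀ + Σ ν·ξ):
  D: 688 − 1(423.1) = 264.9
  E: 0 + 1(423.1) − 1(342.6) = 80.5
  A: 0 + 1(342.6) = 342.6

80.5 kmol/h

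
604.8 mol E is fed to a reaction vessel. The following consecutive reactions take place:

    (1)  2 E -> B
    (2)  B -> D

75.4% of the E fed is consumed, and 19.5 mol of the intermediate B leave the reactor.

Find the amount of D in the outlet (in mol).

209 mol

Conversion of E: E consumed = 2ξ₁ = 0.754 × 604.8 → ξ₁ = 228 mol.
B balance: n_B = 0 + 1ξ₁ − 1ξ₂ = 19.5 → ξ₂ = (1·228 − 19.5)/1 = 208.5 mol.
Outlet amounts (n = n₀ + Σ ν·ξ):
  E: 604.8 − 2(228) = 148.8
  B: 0 + 1(228) − 1(208.5) = 19.5
  D: 0 + 1(208.5) = 208.5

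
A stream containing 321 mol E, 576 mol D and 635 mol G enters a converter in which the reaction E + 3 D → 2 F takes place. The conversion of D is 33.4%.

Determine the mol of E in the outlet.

D reacted = 0.334 × 576 = 192.4 mol; ν_D = −3, so ξ = 192.4/3 = 64.13 mol.
Outlet amounts (n = n₀ + ν ξ):
  E: 321 − 1(64.13) = 256.9
  D: 576 − 3(64.13) = 383.6
  F: 0 + 2(64.13) = 128.3
  G: 635 (inert)

257 mol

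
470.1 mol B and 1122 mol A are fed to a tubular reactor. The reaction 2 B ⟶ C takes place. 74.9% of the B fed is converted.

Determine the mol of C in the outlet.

B reacted = 0.749 × 470.1 = 352.1 mol; ν_B = −2, so ξ = 352.1/2 = 176.1 mol.
Outlet amounts (n = n₀ + ν ξ):
  B: 470.1 − 2(176.1) = 118
  C: 0 + 1(176.1) = 176.1
  A: 1122 (inert)

176 mol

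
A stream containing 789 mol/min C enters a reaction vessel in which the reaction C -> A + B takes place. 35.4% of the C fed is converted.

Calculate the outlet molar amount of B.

279 mol/min

C reacted = 0.354 × 789 = 279.3 mol/min; ν_C = −1, so ξ = 279.3/1 = 279.3 mol/min.
Outlet amounts (n = n₀ + ν ξ):
  C: 789 − 1(279.3) = 509.7
  A: 0 + 1(279.3) = 279.3
  B: 0 + 1(279.3) = 279.3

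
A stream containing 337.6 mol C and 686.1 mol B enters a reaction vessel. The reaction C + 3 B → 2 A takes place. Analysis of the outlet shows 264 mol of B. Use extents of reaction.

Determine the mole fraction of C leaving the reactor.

0.265

For B: n = n₀ − 3ξ → 264 = 686.1 − 3ξ, giving ξ = 140.7 mol.
Outlet amounts (n = n₀ + ν ξ):
  C: 337.6 − 1(140.7) = 196.9
  B: 686.1 − 3(140.7) = 264
  A: 0 + 2(140.7) = 281.4
Total out = 742.3 mol; y_C = 196.9 / 742.3 = 0.2653.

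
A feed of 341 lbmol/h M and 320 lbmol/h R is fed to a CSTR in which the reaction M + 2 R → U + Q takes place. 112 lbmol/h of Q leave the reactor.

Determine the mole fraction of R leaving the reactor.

0.175

For Q: n = n₀ + 1ξ → 112 = 0 + 1ξ, giving ξ = 112 lbmol/h.
Outlet amounts (n = n₀ + ν ξ):
  M: 341 − 1(112) = 229
  R: 320 − 2(112) = 96
  U: 0 + 1(112) = 112
  Q: 0 + 1(112) = 112
Total out = 549 lbmol/h; y_R = 96 / 549 = 0.1749.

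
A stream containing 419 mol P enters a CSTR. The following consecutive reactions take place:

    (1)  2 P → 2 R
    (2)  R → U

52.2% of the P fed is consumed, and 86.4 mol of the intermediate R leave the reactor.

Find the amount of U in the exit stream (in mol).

132 mol

Conversion of P: P consumed = 2ξ₁ = 0.522 × 419 → ξ₁ = 109.4 mol.
R balance: n_R = 0 + 2ξ₁ − 1ξ₂ = 86.4 → ξ₂ = (2·109.4 − 86.4)/1 = 132.3 mol.
Outlet amounts (n = n₀ + Σ ν·ξ):
  P: 419 − 2(109.4) = 200.3
  R: 0 + 2(109.4) − 1(132.3) = 86.4
  U: 0 + 1(132.3) = 132.3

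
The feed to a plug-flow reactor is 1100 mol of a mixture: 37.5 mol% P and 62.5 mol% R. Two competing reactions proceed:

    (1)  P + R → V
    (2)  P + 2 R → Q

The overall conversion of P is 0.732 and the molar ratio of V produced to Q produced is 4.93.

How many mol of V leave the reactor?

Conversion of P: P consumed = 0.732 × 412.5 = 301.9 mol = 1ξ₁ + 1ξ₂.
Selectivity: 1ξ₁ / (1ξ₂) = 4.93 → ξ₁ = 4.93 ξ₂.
Substitute: (1·4.93 + 1) ξ₂ = 301.9 → ξ₂ = 50.92 mol, ξ₁ = 251 mol.
Outlet amounts (n = n₀ + Σ ν·ξ):
  P: 412.5 − 1(251) − 1(50.92) = 110.6
  R: 687.5 − 1(251) − 2(50.92) = 334.6
  V: 0 + 1(251) = 251
  Q: 0 + 1(50.92) = 50.92

251 mol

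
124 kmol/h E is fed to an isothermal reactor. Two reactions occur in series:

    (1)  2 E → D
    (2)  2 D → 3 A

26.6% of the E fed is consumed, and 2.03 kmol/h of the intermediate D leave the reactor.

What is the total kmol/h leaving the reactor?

Conversion of E: E consumed = 2ξ₁ = 0.266 × 124 → ξ₁ = 16.49 kmol/h.
D balance: n_D = 0 + 1ξ₁ − 2ξ₂ = 2.03 → ξ₂ = (1·16.49 − 2.03)/2 = 7.231 kmol/h.
Outlet amounts (n = n₀ + Σ ν·ξ):
  E: 124 − 2(16.49) = 91.02
  D: 0 + 1(16.49) − 2(7.231) = 2.03
  A: 0 + 3(7.231) = 21.69
Total out = 91.02 + 2.03 + 21.69 = 114.7 kmol/h.

115 kmol/h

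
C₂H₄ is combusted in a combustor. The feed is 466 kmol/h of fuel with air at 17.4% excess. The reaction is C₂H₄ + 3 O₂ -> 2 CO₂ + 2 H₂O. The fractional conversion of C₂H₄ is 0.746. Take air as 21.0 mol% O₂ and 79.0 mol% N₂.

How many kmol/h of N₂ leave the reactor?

6170 kmol/h

Stoichiometric O₂ = 3 × 466 = 1398 kmol/h; O₂ fed = 1398 × 1.174 = 1641 kmol/h.
N₂ fed = 1641 × 79/21 = 6174 kmol/h.
Fuel reacted = 0.746 × 466 → ξ = 347.6 kmol/h.
Outlet (n = n₀ + ν ξ):
  C₂H₄: 466 − 1(347.6) = 118.4
  O₂: 1641 − 3(347.6) = 598.3
  N₂: 6174 (inert)
  CO₂: 0 + 2(347.6) = 695.3
  H₂O: 0 + 2(347.6) = 695.3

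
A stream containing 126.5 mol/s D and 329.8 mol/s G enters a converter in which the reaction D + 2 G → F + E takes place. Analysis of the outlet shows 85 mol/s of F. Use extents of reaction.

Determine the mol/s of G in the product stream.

160 mol/s

For F: n = n₀ + 1ξ → 85 = 0 + 1ξ, giving ξ = 85 mol/s.
Outlet amounts (n = n₀ + ν ξ):
  D: 126.5 − 1(85) = 41.5
  G: 329.8 − 2(85) = 159.8
  F: 0 + 1(85) = 85
  E: 0 + 1(85) = 85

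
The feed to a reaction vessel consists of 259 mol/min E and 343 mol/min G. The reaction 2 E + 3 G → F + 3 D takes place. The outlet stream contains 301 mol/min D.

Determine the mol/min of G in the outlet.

For D: n = n₀ + 3ξ → 301 = 0 + 3ξ, giving ξ = 100.3 mol/min.
Outlet amounts (n = n₀ + ν ξ):
  E: 259 − 2(100.3) = 58.33
  G: 343 − 3(100.3) = 42
  F: 0 + 1(100.3) = 100.3
  D: 0 + 3(100.3) = 301

42 mol/min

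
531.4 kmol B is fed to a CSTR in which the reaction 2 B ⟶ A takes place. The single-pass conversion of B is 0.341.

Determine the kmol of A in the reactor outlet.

90.6 kmol

B reacted = 0.341 × 531.4 = 181.2 kmol; ν_B = −2, so ξ = 181.2/2 = 90.6 kmol.
Outlet amounts (n = n₀ + ν ξ):
  B: 531.4 − 2(90.6) = 350.2
  A: 0 + 1(90.6) = 90.6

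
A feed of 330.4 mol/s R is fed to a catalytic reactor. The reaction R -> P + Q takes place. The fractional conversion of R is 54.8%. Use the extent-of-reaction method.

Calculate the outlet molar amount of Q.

R reacted = 0.548 × 330.4 = 181.1 mol/s; ν_R = −1, so ξ = 181.1/1 = 181.1 mol/s.
Outlet amounts (n = n₀ + ν ξ):
  R: 330.4 − 1(181.1) = 149.3
  P: 0 + 1(181.1) = 181.1
  Q: 0 + 1(181.1) = 181.1

181 mol/s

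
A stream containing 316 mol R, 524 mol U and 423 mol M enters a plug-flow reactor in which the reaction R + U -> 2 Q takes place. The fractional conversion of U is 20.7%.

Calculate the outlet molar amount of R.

208 mol

U reacted = 0.207 × 524 = 108.5 mol; ν_U = −1, so ξ = 108.5/1 = 108.5 mol.
Outlet amounts (n = n₀ + ν ξ):
  R: 316 − 1(108.5) = 207.5
  U: 524 − 1(108.5) = 415.5
  Q: 0 + 2(108.5) = 216.9
  M: 423 (inert)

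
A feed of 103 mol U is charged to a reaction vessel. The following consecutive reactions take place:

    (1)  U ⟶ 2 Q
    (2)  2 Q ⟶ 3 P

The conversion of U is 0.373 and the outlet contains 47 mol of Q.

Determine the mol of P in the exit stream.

Conversion of U: U consumed = 1ξ₁ = 0.373 × 103 → ξ₁ = 38.42 mol.
Q balance: n_Q = 0 + 2ξ₁ − 2ξ₂ = 47 → ξ₂ = (2·38.42 − 47)/2 = 14.92 mol.
Outlet amounts (n = n₀ + Σ ν·ξ):
  U: 103 − 1(38.42) = 64.58
  Q: 0 + 2(38.42) − 2(14.92) = 47
  P: 0 + 3(14.92) = 44.76

44.8 mol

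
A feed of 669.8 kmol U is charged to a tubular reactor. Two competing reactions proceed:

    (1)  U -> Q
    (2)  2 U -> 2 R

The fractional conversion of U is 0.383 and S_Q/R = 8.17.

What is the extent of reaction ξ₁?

ξ₁ = 229 kmol

Conversion of U: U consumed = 0.383 × 669.8 = 256.5 kmol = 1ξ₁ + 2ξ₂.
Selectivity: 1ξ₁ / (2ξ₂) = 8.17 → ξ₁ = 16.34 ξ₂.
Substitute: (1·16.34 + 2) ξ₂ = 256.5 → ξ₂ = 13.99 kmol, ξ₁ = 228.6 kmol.
Outlet amounts (n = n₀ + Σ ν·ξ):
  U: 669.8 − 1(228.6) − 2(13.99) = 413.3
  Q: 0 + 1(228.6) = 228.6
  R: 0 + 2(13.99) = 27.98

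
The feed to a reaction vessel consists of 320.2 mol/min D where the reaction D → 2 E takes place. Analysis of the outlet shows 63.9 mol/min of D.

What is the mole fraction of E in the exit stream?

For D: n = n₀ − 1ξ → 63.9 = 320.2 − 1ξ, giving ξ = 256.3 mol/min.
Outlet amounts (n = n₀ + ν ξ):
  D: 320.2 − 1(256.3) = 63.9
  E: 0 + 2(256.3) = 512.6
Total out = 576.5 mol/min; y_E = 512.6 / 576.5 = 0.8892.

0.889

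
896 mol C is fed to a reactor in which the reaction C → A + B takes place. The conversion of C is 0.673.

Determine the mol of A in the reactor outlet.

C reacted = 0.673 × 896 = 603 mol; ν_C = −1, so ξ = 603/1 = 603 mol.
Outlet amounts (n = n₀ + ν ξ):
  C: 896 − 1(603) = 293
  A: 0 + 1(603) = 603
  B: 0 + 1(603) = 603

603 mol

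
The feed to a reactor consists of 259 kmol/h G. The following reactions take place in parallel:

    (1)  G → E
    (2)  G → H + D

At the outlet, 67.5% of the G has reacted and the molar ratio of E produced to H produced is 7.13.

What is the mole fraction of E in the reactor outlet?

Conversion of G: G consumed = 0.675 × 259 = 174.8 kmol/h = 1ξ₁ + 1ξ₂.
Selectivity: 1ξ₁ / (1ξ₂) = 7.13 → ξ₁ = 7.13 ξ₂.
Substitute: (1·7.13 + 1) ξ₂ = 174.8 → ξ₂ = 21.5 kmol/h, ξ₁ = 153.3 kmol/h.
Outlet amounts (n = n₀ + Σ ν·ξ):
  G: 259 − 1(153.3) − 1(21.5) = 84.17
  E: 0 + 1(153.3) = 153.3
  H: 0 + 1(21.5) = 21.5
  D: 0 + 1(21.5) = 21.5
Total out = 280.5 kmol/h; y_E = 153.3 / 280.5 = 0.5466.

0.547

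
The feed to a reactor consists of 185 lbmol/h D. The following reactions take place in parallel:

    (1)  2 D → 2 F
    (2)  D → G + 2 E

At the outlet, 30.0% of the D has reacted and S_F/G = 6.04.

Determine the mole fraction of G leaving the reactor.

Conversion of D: D consumed = 0.3 × 185 = 55.5 lbmol/h = 2ξ₁ + 1ξ₂.
Selectivity: 2ξ₁ / (1ξ₂) = 6.04 → ξ₁ = 3.02 ξ₂.
Substitute: (2·3.02 + 1) ξ₂ = 55.5 → ξ₂ = 7.884 lbmol/h, ξ₁ = 23.81 lbmol/h.
Outlet amounts (n = n₀ + Σ ν·ξ):
  D: 185 − 2(23.81) − 1(7.884) = 129.5
  F: 0 + 2(23.81) = 47.62
  G: 0 + 1(7.884) = 7.884
  E: 0 + 2(7.884) = 15.77
Total out = 200.8 lbmol/h; y_G = 7.884 / 200.8 = 0.03927.

0.0393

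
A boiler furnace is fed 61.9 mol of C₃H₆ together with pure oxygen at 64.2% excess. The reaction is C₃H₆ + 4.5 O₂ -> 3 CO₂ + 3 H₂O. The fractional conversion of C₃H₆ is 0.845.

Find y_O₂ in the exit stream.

0.407

Stoichiometric O₂ = 4.5 × 61.9 = 278.6 mol; O₂ fed = 278.6 × 1.642 = 457.4 mol.
Fuel reacted = 0.845 × 61.9 → ξ = 52.31 mol.
Outlet (n = n₀ + ν ξ):
  C₃H₆: 61.9 − 1(52.31) = 9.595
  O₂: 457.4 − 4.5(52.31) = 222
  CO₂: 0 + 3(52.31) = 156.9
  H₂O: 0 + 3(52.31) = 156.9
Total out = 545.4 mol; y_O₂ = 222 / 545.4 = 0.407.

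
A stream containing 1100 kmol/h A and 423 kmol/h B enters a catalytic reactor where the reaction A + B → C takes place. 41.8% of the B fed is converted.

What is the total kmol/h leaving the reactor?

B reacted = 0.418 × 423 = 176.8 kmol/h; ν_B = −1, so ξ = 176.8/1 = 176.8 kmol/h.
Outlet amounts (n = n₀ + ν ξ):
  A: 1100 − 1(176.8) = 923.2
  B: 423 − 1(176.8) = 246.2
  C: 0 + 1(176.8) = 176.8
Total out = 923.2 + 246.2 + 176.8 = 1346 kmol/h.

1350 kmol/h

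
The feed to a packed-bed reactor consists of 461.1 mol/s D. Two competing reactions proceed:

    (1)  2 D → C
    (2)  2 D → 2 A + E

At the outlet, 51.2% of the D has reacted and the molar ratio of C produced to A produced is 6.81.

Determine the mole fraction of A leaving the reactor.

Conversion of D: D consumed = 0.512 × 461.1 = 236.1 mol/s = 2ξ₁ + 2ξ₂.
Selectivity: 1ξ₁ / (2ξ₂) = 6.81 → ξ₁ = 13.62 ξ₂.
Substitute: (2·13.62 + 2) ξ₂ = 236.1 → ξ₂ = 8.074 mol/s, ξ₁ = 110 mol/s.
Outlet amounts (n = n₀ + Σ ν·ξ):
  D: 461.1 − 2(110) − 2(8.074) = 225
  C: 0 + 1(110) = 110
  A: 0 + 2(8.074) = 16.15
  E: 0 + 1(8.074) = 8.074
Total out = 359.2 mol/s; y_A = 16.15 / 359.2 = 0.04495.

0.045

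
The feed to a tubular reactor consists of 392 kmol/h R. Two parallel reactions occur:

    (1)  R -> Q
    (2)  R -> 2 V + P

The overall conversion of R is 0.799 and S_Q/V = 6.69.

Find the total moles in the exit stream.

Conversion of R: R consumed = 0.799 × 392 = 313.2 kmol/h = 1ξ₁ + 1ξ₂.
Selectivity: 1ξ₁ / (2ξ₂) = 6.69 → ξ₁ = 13.38 ξ₂.
Substitute: (1·13.38 + 1) ξ₂ = 313.2 → ξ₂ = 21.78 kmol/h, ξ₁ = 291.4 kmol/h.
Outlet amounts (n = n₀ + Σ ν·ξ):
  R: 392 − 1(291.4) − 1(21.78) = 78.79
  Q: 0 + 1(291.4) = 291.4
  V: 0 + 2(21.78) = 43.56
  P: 0 + 1(21.78) = 21.78
Total out = 78.79 + 291.4 + 43.56 + 21.78 = 435.6 kmol/h.

436 kmol/h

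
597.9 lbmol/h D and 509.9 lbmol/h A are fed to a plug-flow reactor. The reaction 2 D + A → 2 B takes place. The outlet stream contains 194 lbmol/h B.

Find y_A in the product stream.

For B: n = n₀ + 2ξ → 194 = 0 + 2ξ, giving ξ = 97 lbmol/h.
Outlet amounts (n = n₀ + ν ξ):
  D: 597.9 − 2(97) = 403.9
  A: 509.9 − 1(97) = 412.9
  B: 0 + 2(97) = 194
Total out = 1011 lbmol/h; y_A = 412.9 / 1011 = 0.4085.

0.408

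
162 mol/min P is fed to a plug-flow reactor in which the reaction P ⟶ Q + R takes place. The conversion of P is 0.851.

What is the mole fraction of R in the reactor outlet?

P reacted = 0.851 × 162 = 137.9 mol/min; ν_P = −1, so ξ = 137.9/1 = 137.9 mol/min.
Outlet amounts (n = n₀ + ν ξ):
  P: 162 − 1(137.9) = 24.14
  Q: 0 + 1(137.9) = 137.9
  R: 0 + 1(137.9) = 137.9
Total out = 299.9 mol/min; y_R = 137.9 / 299.9 = 0.4598.

0.46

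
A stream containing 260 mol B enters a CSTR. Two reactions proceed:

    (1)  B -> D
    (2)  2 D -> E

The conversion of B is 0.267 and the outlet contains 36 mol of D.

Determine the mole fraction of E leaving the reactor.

Conversion of B: B consumed = 1ξ₁ = 0.267 × 260 → ξ₁ = 69.42 mol.
D balance: n_D = 0 + 1ξ₁ − 2ξ₂ = 36 → ξ₂ = (1·69.42 − 36)/2 = 16.71 mol.
Outlet amounts (n = n₀ + Σ ν·ξ):
  B: 260 − 1(69.42) = 190.6
  D: 0 + 1(69.42) − 2(16.71) = 36
  E: 0 + 1(16.71) = 16.71
Total out = 243.3 mol; y_E = 16.71 / 243.3 = 0.06868.

0.0687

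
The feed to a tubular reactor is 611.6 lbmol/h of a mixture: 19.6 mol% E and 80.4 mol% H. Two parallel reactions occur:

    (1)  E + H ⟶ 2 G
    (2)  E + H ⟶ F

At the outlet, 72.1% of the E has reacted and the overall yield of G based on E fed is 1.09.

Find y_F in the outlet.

0.0357

Yield of G: 2ξ₁ / 119.9 = 1.09 → ξ₁ = 65.33 lbmol/h.
Conversion of E: 1ξ₁ + 1ξ₂ = 0.721 × 119.9 = 86.43 → ξ₂ = 21.1 lbmol/h.
Outlet amounts (n = n₀ + Σ ν·ξ):
  E: 119.9 − 1(65.33) − 1(21.1) = 33.44
  H: 491.7 − 1(65.33) − 1(21.1) = 405.3
  G: 0 + 2(65.33) = 130.7
  F: 0 + 1(21.1) = 21.1
Total out = 590.5 lbmol/h; y_F = 21.1 / 590.5 = 0.03573.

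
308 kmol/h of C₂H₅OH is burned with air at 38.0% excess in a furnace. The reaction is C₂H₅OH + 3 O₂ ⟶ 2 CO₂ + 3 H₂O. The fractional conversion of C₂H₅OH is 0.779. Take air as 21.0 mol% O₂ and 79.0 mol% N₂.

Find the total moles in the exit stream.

6620 kmol/h

Stoichiometric O₂ = 3 × 308 = 924 kmol/h; O₂ fed = 924 × 1.380 = 1275 kmol/h.
N₂ fed = 1275 × 79/21 = 4797 kmol/h.
Fuel reacted = 0.779 × 308 → ξ = 239.9 kmol/h.
Outlet (n = n₀ + ν ξ):
  C₂H₅OH: 308 − 1(239.9) = 68.07
  O₂: 1275 − 3(239.9) = 555.3
  N₂: 4797 (inert)
  CO₂: 0 + 2(239.9) = 479.9
  H₂O: 0 + 3(239.9) = 719.8
Total out = 68.07 + 555.3 + 4797 + 479.9 + 719.8 = 6620 kmol/h.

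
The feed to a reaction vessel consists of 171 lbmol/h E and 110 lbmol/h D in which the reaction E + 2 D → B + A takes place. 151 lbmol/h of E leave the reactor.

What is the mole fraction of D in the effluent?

0.268

For E: n = n₀ − 1ξ → 151 = 171 − 1ξ, giving ξ = 20 lbmol/h.
Outlet amounts (n = n₀ + ν ξ):
  E: 171 − 1(20) = 151
  D: 110 − 2(20) = 70
  B: 0 + 1(20) = 20
  A: 0 + 1(20) = 20
Total out = 261 lbmol/h; y_D = 70 / 261 = 0.2682.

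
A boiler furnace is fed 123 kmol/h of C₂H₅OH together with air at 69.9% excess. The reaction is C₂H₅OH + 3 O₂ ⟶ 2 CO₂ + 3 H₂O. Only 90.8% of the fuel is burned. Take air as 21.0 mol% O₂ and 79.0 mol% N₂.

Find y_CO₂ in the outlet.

Stoichiometric O₂ = 3 × 123 = 369 kmol/h; O₂ fed = 369 × 1.699 = 626.9 kmol/h.
N₂ fed = 626.9 × 79/21 = 2358 kmol/h.
Fuel reacted = 0.908 × 123 → ξ = 111.7 kmol/h.
Outlet (n = n₀ + ν ξ):
  C₂H₅OH: 123 − 1(111.7) = 11.32
  O₂: 626.9 − 3(111.7) = 291.9
  N₂: 2358 (inert)
  CO₂: 0 + 2(111.7) = 223.4
  H₂O: 0 + 3(111.7) = 335.1
Total out = 3220 kmol/h; y_CO₂ = 223.4 / 3220 = 0.06937.

0.0694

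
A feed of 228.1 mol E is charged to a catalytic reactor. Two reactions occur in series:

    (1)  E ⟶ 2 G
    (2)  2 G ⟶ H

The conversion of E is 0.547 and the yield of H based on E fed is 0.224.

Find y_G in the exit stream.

0.488

Conversion of E: E consumed = 1ξ₁ = 0.547 × 228.1 → ξ₁ = 124.8 mol.
Yield of H: 1ξ₂ / 228.1 = 0.224 → ξ₂ = 51.09 mol.
Outlet amounts (n = n₀ + Σ ν·ξ):
  E: 228.1 − 1(124.8) = 103.3
  G: 0 + 2(124.8) − 2(51.09) = 147.4
  H: 0 + 1(51.09) = 51.09
Total out = 301.8 mol; y_G = 147.4 / 301.8 = 0.4883.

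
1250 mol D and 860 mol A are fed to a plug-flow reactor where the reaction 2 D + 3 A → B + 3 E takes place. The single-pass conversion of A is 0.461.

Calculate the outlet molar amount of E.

A reacted = 0.461 × 860 = 396.5 mol; ν_A = −3, so ξ = 396.5/3 = 132.2 mol.
Outlet amounts (n = n₀ + ν ξ):
  D: 1250 − 2(132.2) = 985.7
  A: 860 − 3(132.2) = 463.5
  B: 0 + 1(132.2) = 132.2
  E: 0 + 3(132.2) = 396.5

396 mol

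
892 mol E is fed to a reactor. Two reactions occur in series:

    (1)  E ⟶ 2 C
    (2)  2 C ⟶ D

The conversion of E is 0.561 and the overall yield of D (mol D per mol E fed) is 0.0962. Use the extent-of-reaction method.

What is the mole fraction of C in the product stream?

Conversion of E: E consumed = 1ξ₁ = 0.561 × 892 → ξ₁ = 500.4 mol.
Yield of D: 1ξ₂ / 892 = 0.0962 → ξ₂ = 85.81 mol.
Outlet amounts (n = n₀ + Σ ν·ξ):
  E: 892 − 1(500.4) = 391.6
  C: 0 + 2(500.4) − 2(85.81) = 829.2
  D: 0 + 1(85.81) = 85.81
Total out = 1307 mol; y_C = 829.2 / 1307 = 0.6346.

0.635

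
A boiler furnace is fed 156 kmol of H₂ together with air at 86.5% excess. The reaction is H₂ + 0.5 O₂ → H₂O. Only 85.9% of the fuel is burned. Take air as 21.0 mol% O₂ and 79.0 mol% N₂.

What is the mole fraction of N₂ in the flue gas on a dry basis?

0.845

Stoichiometric O₂ = 0.5 × 156 = 78 kmol; O₂ fed = 78 × 1.865 = 145.5 kmol.
N₂ fed = 145.5 × 79/21 = 547.2 kmol.
Fuel reacted = 0.859 × 156 → ξ = 134 kmol.
Outlet (n = n₀ + ν ξ):
  H₂: 156 − 1(134) = 22
  O₂: 145.5 − 0.5(134) = 78.47
  N₂: 547.2 (inert)
  H₂O: 0 + 1(134) = 134
Dry total = 647.7 kmol; y_N₂ (dry) = 547.2 / 647.7 = 0.8449.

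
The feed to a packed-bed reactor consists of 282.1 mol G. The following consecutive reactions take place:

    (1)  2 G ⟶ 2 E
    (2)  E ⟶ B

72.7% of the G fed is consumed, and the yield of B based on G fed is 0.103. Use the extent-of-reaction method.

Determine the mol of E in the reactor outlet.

Conversion of G: G consumed = 2ξ₁ = 0.727 × 282.1 → ξ₁ = 102.5 mol.
Yield of B: 1ξ₂ / 282.1 = 0.103 → ξ₂ = 29.06 mol.
Outlet amounts (n = n₀ + Σ ν·ξ):
  G: 282.1 − 2(102.5) = 77.01
  E: 0 + 2(102.5) − 1(29.06) = 176
  B: 0 + 1(29.06) = 29.06

176 mol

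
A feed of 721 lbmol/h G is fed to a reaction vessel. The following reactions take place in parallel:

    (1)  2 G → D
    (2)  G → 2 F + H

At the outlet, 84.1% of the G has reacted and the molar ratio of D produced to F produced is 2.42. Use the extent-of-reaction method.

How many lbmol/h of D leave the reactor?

275 lbmol/h

Conversion of G: G consumed = 0.841 × 721 = 606.4 lbmol/h = 2ξ₁ + 1ξ₂.
Selectivity: 1ξ₁ / (2ξ₂) = 2.42 → ξ₁ = 4.84 ξ₂.
Substitute: (2·4.84 + 1) ξ₂ = 606.4 → ξ₂ = 56.78 lbmol/h, ξ₁ = 274.8 lbmol/h.
Outlet amounts (n = n₀ + Σ ν·ξ):
  G: 721 − 2(274.8) − 1(56.78) = 114.6
  D: 0 + 1(274.8) = 274.8
  F: 0 + 2(56.78) = 113.6
  H: 0 + 1(56.78) = 56.78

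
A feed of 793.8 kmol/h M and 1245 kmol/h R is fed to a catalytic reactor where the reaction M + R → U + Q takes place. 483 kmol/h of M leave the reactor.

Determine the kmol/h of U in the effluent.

311 kmol/h

For M: n = n₀ − 1ξ → 483 = 793.8 − 1ξ, giving ξ = 310.8 kmol/h.
Outlet amounts (n = n₀ + ν ξ):
  M: 793.8 − 1(310.8) = 483
  R: 1245 − 1(310.8) = 934.2
  U: 0 + 1(310.8) = 310.8
  Q: 0 + 1(310.8) = 310.8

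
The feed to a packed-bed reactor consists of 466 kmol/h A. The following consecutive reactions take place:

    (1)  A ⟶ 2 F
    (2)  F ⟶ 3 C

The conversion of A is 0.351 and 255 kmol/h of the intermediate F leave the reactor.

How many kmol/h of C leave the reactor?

216 kmol/h

Conversion of A: A consumed = 1ξ₁ = 0.351 × 466 → ξ₁ = 163.6 kmol/h.
F balance: n_F = 0 + 2ξ₁ − 1ξ₂ = 255 → ξ₂ = (2·163.6 − 255)/1 = 72.13 kmol/h.
Outlet amounts (n = n₀ + Σ ν·ξ):
  A: 466 − 1(163.6) = 302.4
  F: 0 + 2(163.6) − 1(72.13) = 255
  C: 0 + 3(72.13) = 216.4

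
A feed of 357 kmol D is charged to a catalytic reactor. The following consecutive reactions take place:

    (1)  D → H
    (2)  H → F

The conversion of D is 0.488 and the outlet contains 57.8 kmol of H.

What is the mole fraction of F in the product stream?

0.326

Conversion of D: D consumed = 1ξ₁ = 0.488 × 357 → ξ₁ = 174.2 kmol.
H balance: n_H = 0 + 1ξ₁ − 1ξ₂ = 57.8 → ξ₂ = (1·174.2 − 57.8)/1 = 116.4 kmol.
Outlet amounts (n = n₀ + Σ ν·ξ):
  D: 357 − 1(174.2) = 182.8
  H: 0 + 1(174.2) − 1(116.4) = 57.8
  F: 0 + 1(116.4) = 116.4
Total out = 357 kmol; y_F = 116.4 / 357 = 0.3261.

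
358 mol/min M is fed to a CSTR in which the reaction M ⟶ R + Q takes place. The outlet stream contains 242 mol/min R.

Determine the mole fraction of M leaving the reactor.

For R: n = n₀ + 1ξ → 242 = 0 + 1ξ, giving ξ = 242 mol/min.
Outlet amounts (n = n₀ + ν ξ):
  M: 358 − 1(242) = 116
  R: 0 + 1(242) = 242
  Q: 0 + 1(242) = 242
Total out = 600 mol/min; y_M = 116 / 600 = 0.1933.

0.193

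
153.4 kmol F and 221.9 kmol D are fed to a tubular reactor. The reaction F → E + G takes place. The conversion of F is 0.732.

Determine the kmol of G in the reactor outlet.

112 kmol

F reacted = 0.732 × 153.4 = 112.3 kmol; ν_F = −1, so ξ = 112.3/1 = 112.3 kmol.
Outlet amounts (n = n₀ + ν ξ):
  F: 153.4 − 1(112.3) = 41.11
  E: 0 + 1(112.3) = 112.3
  G: 0 + 1(112.3) = 112.3
  D: 221.9 (inert)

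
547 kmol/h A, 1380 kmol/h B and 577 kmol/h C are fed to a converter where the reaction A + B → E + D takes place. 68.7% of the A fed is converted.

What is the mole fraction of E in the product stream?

A reacted = 0.687 × 547 = 375.8 kmol/h; ν_A = −1, so ξ = 375.8/1 = 375.8 kmol/h.
Outlet amounts (n = n₀ + ν ξ):
  A: 547 − 1(375.8) = 171.2
  B: 1380 − 1(375.8) = 1004
  E: 0 + 1(375.8) = 375.8
  D: 0 + 1(375.8) = 375.8
  C: 577 (inert)
Total out = 2504 kmol/h; y_E = 375.8 / 2504 = 0.1501.

0.15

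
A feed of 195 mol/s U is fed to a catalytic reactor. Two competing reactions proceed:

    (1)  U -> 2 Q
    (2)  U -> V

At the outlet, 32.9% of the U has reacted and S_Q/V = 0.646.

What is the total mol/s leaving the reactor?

211 mol/s

Conversion of U: U consumed = 0.329 × 195 = 64.16 mol/s = 1ξ₁ + 1ξ₂.
Selectivity: 2ξ₁ / (1ξ₂) = 0.646 → ξ₁ = 0.323 ξ₂.
Substitute: (1·0.323 + 1) ξ₂ = 64.16 → ξ₂ = 48.49 mol/s, ξ₁ = 15.66 mol/s.
Outlet amounts (n = n₀ + Σ ν·ξ):
  U: 195 − 1(15.66) − 1(48.49) = 130.8
  Q: 0 + 2(15.66) = 31.33
  V: 0 + 1(48.49) = 48.49
Total out = 130.8 + 31.33 + 48.49 = 210.7 mol/s.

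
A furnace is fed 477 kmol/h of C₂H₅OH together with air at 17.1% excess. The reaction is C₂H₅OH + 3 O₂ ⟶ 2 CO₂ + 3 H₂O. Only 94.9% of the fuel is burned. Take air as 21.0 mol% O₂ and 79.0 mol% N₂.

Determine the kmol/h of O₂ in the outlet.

318 kmol/h

Stoichiometric O₂ = 3 × 477 = 1431 kmol/h; O₂ fed = 1431 × 1.171 = 1676 kmol/h.
N₂ fed = 1676 × 79/21 = 6304 kmol/h.
Fuel reacted = 0.949 × 477 → ξ = 452.7 kmol/h.
Outlet (n = n₀ + ν ξ):
  C₂H₅OH: 477 − 1(452.7) = 24.33
  O₂: 1676 − 3(452.7) = 317.7
  N₂: 6304 (inert)
  CO₂: 0 + 2(452.7) = 905.3
  H₂O: 0 + 3(452.7) = 1358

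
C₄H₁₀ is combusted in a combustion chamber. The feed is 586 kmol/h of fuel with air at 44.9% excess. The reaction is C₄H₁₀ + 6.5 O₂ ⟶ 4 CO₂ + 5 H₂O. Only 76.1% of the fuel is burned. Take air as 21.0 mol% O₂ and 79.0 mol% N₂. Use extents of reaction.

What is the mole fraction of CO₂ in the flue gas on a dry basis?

Stoichiometric O₂ = 6.5 × 586 = 3809 kmol/h; O₂ fed = 3809 × 1.449 = 5519 kmol/h.
N₂ fed = 5519 × 79/21 = 20760 kmol/h.
Fuel reacted = 0.761 × 586 → ξ = 445.9 kmol/h.
Outlet (n = n₀ + ν ξ):
  C₄H₁₀: 586 − 1(445.9) = 140.1
  O₂: 5519 − 6.5(445.9) = 2621
  N₂: 20760 (inert)
  CO₂: 0 + 4(445.9) = 1784
  H₂O: 0 + 5(445.9) = 2230
Dry total = 25310 kmol/h; y_CO₂ (dry) = 1784 / 25310 = 0.07048.

0.0705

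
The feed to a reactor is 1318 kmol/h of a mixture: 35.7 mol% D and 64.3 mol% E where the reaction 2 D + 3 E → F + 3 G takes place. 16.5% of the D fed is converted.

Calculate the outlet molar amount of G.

D reacted = 0.165 × 470.5 = 77.64 kmol/h; ν_D = −2, so ξ = 77.64/2 = 38.82 kmol/h.
Outlet amounts (n = n₀ + ν ξ):
  D: 470.5 − 2(38.82) = 392.9
  E: 847.5 − 3(38.82) = 731
  F: 0 + 1(38.82) = 38.82
  G: 0 + 3(38.82) = 116.5

116 kmol/h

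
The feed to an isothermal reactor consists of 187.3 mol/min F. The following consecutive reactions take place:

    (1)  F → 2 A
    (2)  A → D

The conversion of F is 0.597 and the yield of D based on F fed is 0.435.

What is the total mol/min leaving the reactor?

299 mol/min

Conversion of F: F consumed = 1ξ₁ = 0.597 × 187.3 → ξ₁ = 111.8 mol/min.
Yield of D: 1ξ₂ / 187.3 = 0.435 → ξ₂ = 81.48 mol/min.
Outlet amounts (n = n₀ + Σ ν·ξ):
  F: 187.3 − 1(111.8) = 75.48
  A: 0 + 2(111.8) − 1(81.48) = 142.2
  D: 0 + 1(81.48) = 81.48
Total out = 75.48 + 142.2 + 81.48 = 299.1 mol/min.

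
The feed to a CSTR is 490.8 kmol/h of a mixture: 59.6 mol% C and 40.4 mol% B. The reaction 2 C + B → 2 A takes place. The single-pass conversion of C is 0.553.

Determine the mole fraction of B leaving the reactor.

C reacted = 0.553 × 292.5 = 161.8 kmol/h; ν_C = −2, so ξ = 161.8/2 = 80.88 kmol/h.
Outlet amounts (n = n₀ + ν ξ):
  C: 292.5 − 2(80.88) = 130.8
  B: 198.3 − 1(80.88) = 117.4
  A: 0 + 2(80.88) = 161.8
Total out = 409.9 kmol/h; y_B = 117.4 / 409.9 = 0.2864.

0.286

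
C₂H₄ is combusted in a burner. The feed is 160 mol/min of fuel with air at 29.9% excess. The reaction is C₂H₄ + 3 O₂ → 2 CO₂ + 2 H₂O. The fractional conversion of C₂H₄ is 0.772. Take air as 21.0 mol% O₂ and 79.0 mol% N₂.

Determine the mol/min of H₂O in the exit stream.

247 mol/min

Stoichiometric O₂ = 3 × 160 = 480 mol/min; O₂ fed = 480 × 1.299 = 623.5 mol/min.
N₂ fed = 623.5 × 79/21 = 2346 mol/min.
Fuel reacted = 0.772 × 160 → ξ = 123.5 mol/min.
Outlet (n = n₀ + ν ξ):
  C₂H₄: 160 − 1(123.5) = 36.48
  O₂: 623.5 − 3(123.5) = 253
  N₂: 2346 (inert)
  CO₂: 0 + 2(123.5) = 247
  H₂O: 0 + 2(123.5) = 247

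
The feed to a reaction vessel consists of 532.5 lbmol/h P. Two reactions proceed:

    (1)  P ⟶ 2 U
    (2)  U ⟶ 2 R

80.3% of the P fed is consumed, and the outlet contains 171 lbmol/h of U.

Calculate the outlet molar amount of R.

Conversion of P: P consumed = 1ξ₁ = 0.803 × 532.5 → ξ₁ = 427.6 lbmol/h.
U balance: n_U = 0 + 2ξ₁ − 1ξ₂ = 171 → ξ₂ = (2·427.6 − 171)/1 = 684.2 lbmol/h.
Outlet amounts (n = n₀ + Σ ν·ξ):
  P: 532.5 − 1(427.6) = 104.9
  U: 0 + 2(427.6) − 1(684.2) = 171
  R: 0 + 2(684.2) = 1368

1370 lbmol/h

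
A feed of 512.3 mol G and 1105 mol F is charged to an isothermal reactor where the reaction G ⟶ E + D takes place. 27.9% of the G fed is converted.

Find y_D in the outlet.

0.0812

G reacted = 0.279 × 512.3 = 142.9 mol; ν_G = −1, so ξ = 142.9/1 = 142.9 mol.
Outlet amounts (n = n₀ + ν ξ):
  G: 512.3 − 1(142.9) = 369.4
  E: 0 + 1(142.9) = 142.9
  D: 0 + 1(142.9) = 142.9
  F: 1105 (inert)
Total out = 1760 mol; y_D = 142.9 / 1760 = 0.0812.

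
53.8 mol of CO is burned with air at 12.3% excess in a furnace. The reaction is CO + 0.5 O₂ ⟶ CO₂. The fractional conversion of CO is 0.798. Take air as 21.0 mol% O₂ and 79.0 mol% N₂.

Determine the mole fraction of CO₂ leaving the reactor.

Stoichiometric O₂ = 0.5 × 53.8 = 26.9 mol; O₂ fed = 26.9 × 1.123 = 30.21 mol.
N₂ fed = 30.21 × 79/21 = 113.6 mol.
Fuel reacted = 0.798 × 53.8 → ξ = 42.93 mol.
Outlet (n = n₀ + ν ξ):
  CO: 53.8 − 1(42.93) = 10.87
  O₂: 30.21 − 0.5(42.93) = 8.742
  N₂: 113.6 (inert)
  CO₂: 0 + 1(42.93) = 42.93
Total out = 176.2 mol; y_CO₂ = 42.93 / 176.2 = 0.2437.

0.244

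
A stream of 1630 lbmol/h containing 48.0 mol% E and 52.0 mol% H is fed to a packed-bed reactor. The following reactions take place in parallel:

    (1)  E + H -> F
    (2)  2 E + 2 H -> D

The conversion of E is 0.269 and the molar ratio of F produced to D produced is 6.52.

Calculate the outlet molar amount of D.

Conversion of E: E consumed = 0.269 × 782.4 = 210.5 lbmol/h = 1ξ₁ + 2ξ₂.
Selectivity: 1ξ₁ / (1ξ₂) = 6.52 → ξ₁ = 6.52 ξ₂.
Substitute: (1·6.52 + 2) ξ₂ = 210.5 → ξ₂ = 24.7 lbmol/h, ξ₁ = 161.1 lbmol/h.
Outlet amounts (n = n₀ + Σ ν·ξ):
  E: 782.4 − 1(161.1) − 2(24.7) = 571.9
  H: 847.6 − 1(161.1) − 2(24.7) = 637.1
  F: 0 + 1(161.1) = 161.1
  D: 0 + 1(24.7) = 24.7

24.7 lbmol/h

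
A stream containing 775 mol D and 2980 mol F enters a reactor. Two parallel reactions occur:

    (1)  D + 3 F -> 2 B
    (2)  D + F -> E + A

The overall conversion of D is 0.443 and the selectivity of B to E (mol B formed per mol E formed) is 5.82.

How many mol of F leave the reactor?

Conversion of D: D consumed = 0.443 × 775 = 343.3 mol = 1ξ₁ + 1ξ₂.
Selectivity: 2ξ₁ / (1ξ₂) = 5.82 → ξ₁ = 2.91 ξ₂.
Substitute: (1·2.91 + 1) ξ₂ = 343.3 → ξ₂ = 87.81 mol, ξ₁ = 255.5 mol.
Outlet amounts (n = n₀ + Σ ν·ξ):
  D: 775 − 1(255.5) − 1(87.81) = 431.7
  F: 2980 − 3(255.5) − 1(87.81) = 2126
  B: 0 + 2(255.5) = 511
  E: 0 + 1(87.81) = 87.81
  A: 0 + 1(87.81) = 87.81

2130 mol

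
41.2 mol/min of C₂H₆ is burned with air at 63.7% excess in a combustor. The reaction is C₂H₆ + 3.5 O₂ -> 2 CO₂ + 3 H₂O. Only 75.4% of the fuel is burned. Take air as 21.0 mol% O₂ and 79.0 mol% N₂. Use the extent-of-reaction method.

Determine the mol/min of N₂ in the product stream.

888 mol/min

Stoichiometric O₂ = 3.5 × 41.2 = 144.2 mol/min; O₂ fed = 144.2 × 1.637 = 236.1 mol/min.
N₂ fed = 236.1 × 79/21 = 888 mol/min.
Fuel reacted = 0.754 × 41.2 → ξ = 31.06 mol/min.
Outlet (n = n₀ + ν ξ):
  C₂H₆: 41.2 − 1(31.06) = 10.14
  O₂: 236.1 − 3.5(31.06) = 127.3
  N₂: 888 (inert)
  CO₂: 0 + 2(31.06) = 62.13
  H₂O: 0 + 3(31.06) = 93.19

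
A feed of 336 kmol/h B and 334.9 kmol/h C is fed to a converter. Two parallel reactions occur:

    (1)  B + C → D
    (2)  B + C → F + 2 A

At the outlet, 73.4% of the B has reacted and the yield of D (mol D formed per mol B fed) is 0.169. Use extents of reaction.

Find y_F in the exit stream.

Yield of D: 1ξ₁ / 336 = 0.169 → ξ₁ = 56.78 kmol/h.
Conversion of B: 1ξ₁ + 1ξ₂ = 0.734 × 336 = 246.6 → ξ₂ = 189.8 kmol/h.
Outlet amounts (n = n₀ + Σ ν·ξ):
  B: 336 − 1(56.78) − 1(189.8) = 89.38
  C: 334.9 − 1(56.78) − 1(189.8) = 88.28
  D: 0 + 1(56.78) = 56.78
  F: 0 + 1(189.8) = 189.8
  A: 0 + 2(189.8) = 379.7
Total out = 804 kmol/h; y_F = 189.8 / 804 = 0.2361.

0.236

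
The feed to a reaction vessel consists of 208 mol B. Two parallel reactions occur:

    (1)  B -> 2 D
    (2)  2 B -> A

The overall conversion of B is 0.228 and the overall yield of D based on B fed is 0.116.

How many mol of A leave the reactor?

17.7 mol

Yield of D: 2ξ₁ / 208 = 0.116 → ξ₁ = 12.06 mol.
Conversion of B: 1ξ₁ + 2ξ₂ = 0.228 × 208 = 47.42 → ξ₂ = 17.68 mol.
Outlet amounts (n = n₀ + Σ ν·ξ):
  B: 208 − 1(12.06) − 2(17.68) = 160.6
  D: 0 + 2(12.06) = 24.13
  A: 0 + 1(17.68) = 17.68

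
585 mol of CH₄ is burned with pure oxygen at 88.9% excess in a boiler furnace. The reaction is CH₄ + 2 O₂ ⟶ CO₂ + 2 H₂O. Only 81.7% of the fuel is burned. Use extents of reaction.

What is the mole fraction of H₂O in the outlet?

Stoichiometric O₂ = 2 × 585 = 1170 mol; O₂ fed = 1170 × 1.889 = 2210 mol.
Fuel reacted = 0.817 × 585 → ξ = 477.9 mol.
Outlet (n = n₀ + ν ξ):
  CH₄: 585 − 1(477.9) = 107.1
  O₂: 2210 − 2(477.9) = 1254
  CO₂: 0 + 1(477.9) = 477.9
  H₂O: 0 + 2(477.9) = 955.9
Total out = 2795 mol; y_H₂O = 955.9 / 2795 = 0.342.

0.342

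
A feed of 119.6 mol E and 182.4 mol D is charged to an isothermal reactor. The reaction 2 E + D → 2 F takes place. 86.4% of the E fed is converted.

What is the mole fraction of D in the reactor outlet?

0.522

E reacted = 0.864 × 119.6 = 103.3 mol; ν_E = −2, so ξ = 103.3/2 = 51.67 mol.
Outlet amounts (n = n₀ + ν ξ):
  E: 119.6 − 2(51.67) = 16.27
  D: 182.4 − 1(51.67) = 130.7
  F: 0 + 2(51.67) = 103.3
Total out = 250.3 mol; y_D = 130.7 / 250.3 = 0.5222.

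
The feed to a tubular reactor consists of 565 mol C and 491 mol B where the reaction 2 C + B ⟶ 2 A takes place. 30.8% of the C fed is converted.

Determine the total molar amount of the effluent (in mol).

C reacted = 0.308 × 565 = 174 mol; ν_C = −2, so ξ = 174/2 = 87.01 mol.
Outlet amounts (n = n₀ + ν ξ):
  C: 565 − 2(87.01) = 391
  B: 491 − 1(87.01) = 404
  A: 0 + 2(87.01) = 174
Total out = 391 + 404 + 174 = 969 mol.

969 mol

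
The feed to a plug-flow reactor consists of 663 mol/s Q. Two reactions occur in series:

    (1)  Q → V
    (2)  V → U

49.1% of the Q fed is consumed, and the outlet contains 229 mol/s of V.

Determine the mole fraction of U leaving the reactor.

0.146

Conversion of Q: Q consumed = 1ξ₁ = 0.491 × 663 → ξ₁ = 325.5 mol/s.
V balance: n_V = 0 + 1ξ₁ − 1ξ₂ = 229 → ξ₂ = (1·325.5 − 229)/1 = 96.53 mol/s.
Outlet amounts (n = n₀ + Σ ν·ξ):
  Q: 663 − 1(325.5) = 337.5
  V: 0 + 1(325.5) − 1(96.53) = 229
  U: 0 + 1(96.53) = 96.53
Total out = 663 mol/s; y_U = 96.53 / 663 = 0.1456.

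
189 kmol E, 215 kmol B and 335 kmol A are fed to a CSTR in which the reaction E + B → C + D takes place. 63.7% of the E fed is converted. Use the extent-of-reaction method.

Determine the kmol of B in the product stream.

94.6 kmol

E reacted = 0.637 × 189 = 120.4 kmol; ν_E = −1, so ξ = 120.4/1 = 120.4 kmol.
Outlet amounts (n = n₀ + ν ξ):
  E: 189 − 1(120.4) = 68.61
  B: 215 − 1(120.4) = 94.61
  C: 0 + 1(120.4) = 120.4
  D: 0 + 1(120.4) = 120.4
  A: 335 (inert)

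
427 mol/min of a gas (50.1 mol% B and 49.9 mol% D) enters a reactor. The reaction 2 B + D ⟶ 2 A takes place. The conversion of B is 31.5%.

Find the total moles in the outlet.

B reacted = 0.315 × 213.9 = 67.39 mol/min; ν_B = −2, so ξ = 67.39/2 = 33.69 mol/min.
Outlet amounts (n = n₀ + ν ξ):
  B: 213.9 − 2(33.69) = 146.5
  D: 213.1 − 1(33.69) = 179.4
  A: 0 + 2(33.69) = 67.39
Total out = 146.5 + 179.4 + 67.39 = 393.3 mol/min.

393 mol/min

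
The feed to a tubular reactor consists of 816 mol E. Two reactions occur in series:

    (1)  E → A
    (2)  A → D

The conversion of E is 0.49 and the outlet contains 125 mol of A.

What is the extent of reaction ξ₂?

ξ₂ = 275 mol

Conversion of E: E consumed = 1ξ₁ = 0.49 × 816 → ξ₁ = 399.8 mol.
A balance: n_A = 0 + 1ξ₁ − 1ξ₂ = 125 → ξ₂ = (1·399.8 − 125)/1 = 274.8 mol.
Outlet amounts (n = n₀ + Σ ν·ξ):
  E: 816 − 1(399.8) = 416.2
  A: 0 + 1(399.8) − 1(274.8) = 125
  D: 0 + 1(274.8) = 274.8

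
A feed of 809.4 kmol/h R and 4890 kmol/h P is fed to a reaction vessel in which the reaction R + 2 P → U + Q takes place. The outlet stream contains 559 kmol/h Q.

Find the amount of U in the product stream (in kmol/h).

559 kmol/h

For Q: n = n₀ + 1ξ → 559 = 0 + 1ξ, giving ξ = 559 kmol/h.
Outlet amounts (n = n₀ + ν ξ):
  R: 809.4 − 1(559) = 250.4
  P: 4890 − 2(559) = 3772
  U: 0 + 1(559) = 559
  Q: 0 + 1(559) = 559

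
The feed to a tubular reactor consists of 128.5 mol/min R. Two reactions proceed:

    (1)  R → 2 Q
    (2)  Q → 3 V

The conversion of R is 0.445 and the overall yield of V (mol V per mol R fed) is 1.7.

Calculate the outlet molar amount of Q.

41.5 mol/min

Conversion of R: R consumed = 1ξ₁ = 0.445 × 128.5 → ξ₁ = 57.18 mol/min.
Yield of V: 3ξ₂ / 128.5 = 1.7 → ξ₂ = 72.82 mol/min.
Outlet amounts (n = n₀ + Σ ν·ξ):
  R: 128.5 − 1(57.18) = 71.32
  Q: 0 + 2(57.18) − 1(72.82) = 41.55
  V: 0 + 3(72.82) = 218.4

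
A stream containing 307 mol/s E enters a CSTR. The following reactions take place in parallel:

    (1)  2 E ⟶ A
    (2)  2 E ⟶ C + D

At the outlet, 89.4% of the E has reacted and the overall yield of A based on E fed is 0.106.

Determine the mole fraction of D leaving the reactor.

Yield of A: 1ξ₁ / 307 = 0.106 → ξ₁ = 32.54 mol/s.
Conversion of E: 2ξ₁ + 2ξ₂ = 0.894 × 307 = 274.5 → ξ₂ = 104.7 mol/s.
Outlet amounts (n = n₀ + Σ ν·ξ):
  E: 307 − 2(32.54) − 2(104.7) = 32.54
  A: 0 + 1(32.54) = 32.54
  C: 0 + 1(104.7) = 104.7
  D: 0 + 1(104.7) = 104.7
Total out = 274.5 mol/s; y_D = 104.7 / 274.5 = 0.3814.

0.381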